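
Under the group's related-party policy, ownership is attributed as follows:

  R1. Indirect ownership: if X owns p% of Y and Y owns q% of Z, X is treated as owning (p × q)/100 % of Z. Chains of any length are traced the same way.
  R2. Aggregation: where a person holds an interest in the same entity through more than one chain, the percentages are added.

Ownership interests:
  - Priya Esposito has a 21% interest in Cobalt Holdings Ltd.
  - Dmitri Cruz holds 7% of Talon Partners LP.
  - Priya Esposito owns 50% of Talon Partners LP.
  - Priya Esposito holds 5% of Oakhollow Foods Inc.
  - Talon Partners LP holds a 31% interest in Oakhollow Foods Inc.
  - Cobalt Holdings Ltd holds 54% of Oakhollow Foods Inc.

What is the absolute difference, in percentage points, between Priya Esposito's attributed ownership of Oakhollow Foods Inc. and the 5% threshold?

Chain via Talon Partners LP (R1): 50% × 31% = 15.5% of Oakhollow Foods Inc.
Chain via Cobalt Holdings Ltd (R1): 21% × 54% = 11.34% of Oakhollow Foods Inc.
Direct interest in Oakhollow Foods Inc: 5%.
Aggregating (R2): 15.5% + 11.34% + 5% = 31.84%.
31.84% exceeds the 5% threshold by 26.84 percentage points.

26.84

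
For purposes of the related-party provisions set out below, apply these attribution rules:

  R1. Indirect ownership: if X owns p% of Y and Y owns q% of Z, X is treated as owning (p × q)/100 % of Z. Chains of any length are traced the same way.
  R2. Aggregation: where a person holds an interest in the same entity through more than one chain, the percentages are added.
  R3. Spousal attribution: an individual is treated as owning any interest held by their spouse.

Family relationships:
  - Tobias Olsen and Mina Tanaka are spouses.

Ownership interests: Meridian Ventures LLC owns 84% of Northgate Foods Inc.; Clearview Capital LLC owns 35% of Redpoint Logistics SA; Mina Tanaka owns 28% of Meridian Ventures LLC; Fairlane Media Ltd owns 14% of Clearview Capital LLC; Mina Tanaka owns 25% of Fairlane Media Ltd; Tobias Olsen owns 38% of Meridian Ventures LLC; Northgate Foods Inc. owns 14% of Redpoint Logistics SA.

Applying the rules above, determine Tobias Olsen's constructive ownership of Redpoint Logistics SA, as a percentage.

By spousal attribution (R3), Tobias Olsen is treated as also owning Mina Tanaka's interest in Meridian Ventures LLC, giving 38% + 28% = 66%.
By spousal attribution (R3), Tobias Olsen is treated as owning Mina Tanaka's 25% interest in Fairlane Media Ltd.
Chain via Meridian Ventures LLC → Northgate Foods Inc. (R1): 66% × 84% × 14% = 7.7616% of Redpoint Logistics SA.
Chain via Fairlane Media Ltd → Clearview Capital LLC (R1): 25% × 14% × 35% = 1.225% of Redpoint Logistics SA.
Aggregating (R2): 7.7616% + 1.225% = 8.9866%.

8.9866%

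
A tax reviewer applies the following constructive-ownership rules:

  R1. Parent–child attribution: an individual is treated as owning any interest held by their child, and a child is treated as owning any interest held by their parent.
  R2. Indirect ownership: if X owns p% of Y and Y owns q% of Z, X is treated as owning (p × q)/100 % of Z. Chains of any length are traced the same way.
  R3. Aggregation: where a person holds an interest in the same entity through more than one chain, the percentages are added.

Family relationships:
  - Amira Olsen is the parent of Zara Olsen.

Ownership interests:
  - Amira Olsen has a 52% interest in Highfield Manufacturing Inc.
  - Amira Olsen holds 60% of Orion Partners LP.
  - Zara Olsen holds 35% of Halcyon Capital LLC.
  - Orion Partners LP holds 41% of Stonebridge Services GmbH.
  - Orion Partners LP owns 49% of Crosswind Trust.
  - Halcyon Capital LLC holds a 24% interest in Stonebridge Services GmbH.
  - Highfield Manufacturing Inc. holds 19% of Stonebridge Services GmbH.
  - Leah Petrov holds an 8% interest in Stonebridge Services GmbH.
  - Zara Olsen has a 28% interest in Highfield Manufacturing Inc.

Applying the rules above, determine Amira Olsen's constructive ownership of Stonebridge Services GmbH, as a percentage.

48.2%

By parent–child attribution (R1), Amira Olsen is treated as also owning Zara Olsen's interest in Highfield Manufacturing Inc, giving 52% + 28% = 80%.
By parent–child attribution (R1), Amira Olsen is treated as owning Zara Olsen's 35% interest in Halcyon Capital LLC.
Chain via Orion Partners LP (R2): 60% × 41% = 24.6% of Stonebridge Services GmbH.
Chain via Highfield Manufacturing Inc. (R2): 80% × 19% = 15.2% of Stonebridge Services GmbH.
Chain via Halcyon Capital LLC (R2): 35% × 24% = 8.4% of Stonebridge Services GmbH.
Aggregating (R3): 24.6% + 15.2% + 8.4% = 48.2%.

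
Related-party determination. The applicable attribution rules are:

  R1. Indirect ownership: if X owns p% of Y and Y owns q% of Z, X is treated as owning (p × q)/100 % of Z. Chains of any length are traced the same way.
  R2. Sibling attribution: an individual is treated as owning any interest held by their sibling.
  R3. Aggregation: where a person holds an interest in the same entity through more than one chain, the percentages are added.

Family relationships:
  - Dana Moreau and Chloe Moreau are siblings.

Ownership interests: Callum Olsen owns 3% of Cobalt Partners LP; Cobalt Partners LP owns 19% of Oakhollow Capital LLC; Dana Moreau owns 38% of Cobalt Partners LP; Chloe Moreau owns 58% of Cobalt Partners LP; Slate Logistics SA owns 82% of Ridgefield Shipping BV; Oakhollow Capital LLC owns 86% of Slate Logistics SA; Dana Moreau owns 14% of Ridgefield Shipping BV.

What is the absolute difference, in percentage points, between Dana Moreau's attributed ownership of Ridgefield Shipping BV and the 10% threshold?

16.862848

By sibling attribution (R2), Dana Moreau is treated as also owning Chloe Moreau's interest in Cobalt Partners LP, giving 38% + 58% = 96%.
Chain via Cobalt Partners LP → Oakhollow Capital LLC → Slate Logistics SA (R1): 96% × 19% × 86% × 82% = 12.862848% of Ridgefield Shipping BV.
Direct interest in Ridgefield Shipping BV: 14%.
Aggregating (R3): 12.862848% + 14% = 26.862848%.
26.862848% exceeds the 10% threshold by 16.862848 percentage points.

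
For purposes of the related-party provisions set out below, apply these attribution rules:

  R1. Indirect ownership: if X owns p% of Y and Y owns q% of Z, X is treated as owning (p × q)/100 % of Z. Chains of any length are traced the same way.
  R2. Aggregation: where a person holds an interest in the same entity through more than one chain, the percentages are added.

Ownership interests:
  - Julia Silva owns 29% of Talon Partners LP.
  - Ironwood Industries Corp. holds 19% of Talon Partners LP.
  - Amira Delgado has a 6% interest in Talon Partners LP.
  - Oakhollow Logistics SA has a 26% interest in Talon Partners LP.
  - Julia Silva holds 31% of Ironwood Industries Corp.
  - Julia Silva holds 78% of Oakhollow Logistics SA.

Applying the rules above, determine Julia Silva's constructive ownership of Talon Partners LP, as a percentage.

55.17%

Chain via Ironwood Industries Corp. (R1): 31% × 19% = 5.89% of Talon Partners LP.
Chain via Oakhollow Logistics SA (R1): 78% × 26% = 20.28% of Talon Partners LP.
Direct interest in Talon Partners LP: 29%.
Aggregating (R2): 5.89% + 20.28% + 29% = 55.17%.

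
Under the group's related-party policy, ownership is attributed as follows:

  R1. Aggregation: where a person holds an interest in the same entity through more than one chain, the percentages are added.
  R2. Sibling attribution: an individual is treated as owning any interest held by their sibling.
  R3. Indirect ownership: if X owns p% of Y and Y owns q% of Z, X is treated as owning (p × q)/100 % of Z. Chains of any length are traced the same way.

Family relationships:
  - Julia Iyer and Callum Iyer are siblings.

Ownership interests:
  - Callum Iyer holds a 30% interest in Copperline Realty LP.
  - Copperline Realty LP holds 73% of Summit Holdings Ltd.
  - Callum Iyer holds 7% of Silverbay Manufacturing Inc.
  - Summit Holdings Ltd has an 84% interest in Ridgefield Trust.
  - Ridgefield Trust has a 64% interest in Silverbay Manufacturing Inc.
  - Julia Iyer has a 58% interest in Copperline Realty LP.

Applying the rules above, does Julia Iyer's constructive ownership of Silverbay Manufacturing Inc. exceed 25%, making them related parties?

Yes

By sibling attribution (R2), Julia Iyer is treated as also owning Callum Iyer's interest in Copperline Realty LP, giving 58% + 30% = 88%.
By sibling attribution (R2), Julia Iyer is treated as owning Callum Iyer's 7% interest in Silverbay Manufacturing Inc.
Chain via Copperline Realty LP → Summit Holdings Ltd → Ridgefield Trust (R3): 88% × 73% × 84% × 64% = 34.535424% of Silverbay Manufacturing Inc.
Direct interest in Silverbay Manufacturing Inc: 7%.
Aggregating (R1): 34.535424% + 7% = 41.535424%.
41.535424% exceeds the 25% threshold, so Julia is a related party to Silverbay Manufacturing Inc.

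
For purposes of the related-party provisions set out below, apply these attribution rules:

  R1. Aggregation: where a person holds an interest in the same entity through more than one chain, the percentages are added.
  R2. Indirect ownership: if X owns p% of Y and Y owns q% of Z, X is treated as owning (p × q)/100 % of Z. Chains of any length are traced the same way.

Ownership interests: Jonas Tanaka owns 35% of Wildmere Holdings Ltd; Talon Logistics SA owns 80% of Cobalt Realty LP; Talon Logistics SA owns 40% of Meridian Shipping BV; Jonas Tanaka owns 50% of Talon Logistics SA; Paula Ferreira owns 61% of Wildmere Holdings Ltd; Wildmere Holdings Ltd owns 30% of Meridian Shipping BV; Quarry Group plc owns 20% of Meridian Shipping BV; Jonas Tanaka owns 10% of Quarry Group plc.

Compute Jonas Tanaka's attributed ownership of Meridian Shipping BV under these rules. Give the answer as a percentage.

32.5%

Chain via Quarry Group plc (R2): 10% × 20% = 2% of Meridian Shipping BV.
Chain via Wildmere Holdings Ltd (R2): 35% × 30% = 10.5% of Meridian Shipping BV.
Chain via Talon Logistics SA (R2): 50% × 40% = 20% of Meridian Shipping BV.
Aggregating (R1): 2% + 10.5% + 20% = 32.5%.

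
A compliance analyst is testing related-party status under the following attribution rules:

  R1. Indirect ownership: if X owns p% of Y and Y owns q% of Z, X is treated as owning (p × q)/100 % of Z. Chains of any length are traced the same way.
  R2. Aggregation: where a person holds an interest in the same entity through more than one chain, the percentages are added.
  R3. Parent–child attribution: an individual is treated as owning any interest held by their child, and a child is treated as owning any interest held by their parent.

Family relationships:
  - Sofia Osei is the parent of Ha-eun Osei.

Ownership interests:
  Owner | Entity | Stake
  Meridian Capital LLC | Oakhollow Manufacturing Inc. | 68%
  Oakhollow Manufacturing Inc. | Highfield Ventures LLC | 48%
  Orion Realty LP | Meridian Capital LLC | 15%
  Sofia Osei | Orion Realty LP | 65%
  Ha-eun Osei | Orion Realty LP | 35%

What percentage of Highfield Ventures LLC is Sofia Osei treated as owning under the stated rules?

By parent–child attribution (R3), Sofia Osei is treated as also owning Ha-eun Osei's interest in Orion Realty LP, giving 65% + 35% = 100%.
Chain via Orion Realty LP → Meridian Capital LLC → Oakhollow Manufacturing Inc. (R1): 100% × 15% × 68% × 48% = 4.896% of Highfield Ventures LLC.

4.896%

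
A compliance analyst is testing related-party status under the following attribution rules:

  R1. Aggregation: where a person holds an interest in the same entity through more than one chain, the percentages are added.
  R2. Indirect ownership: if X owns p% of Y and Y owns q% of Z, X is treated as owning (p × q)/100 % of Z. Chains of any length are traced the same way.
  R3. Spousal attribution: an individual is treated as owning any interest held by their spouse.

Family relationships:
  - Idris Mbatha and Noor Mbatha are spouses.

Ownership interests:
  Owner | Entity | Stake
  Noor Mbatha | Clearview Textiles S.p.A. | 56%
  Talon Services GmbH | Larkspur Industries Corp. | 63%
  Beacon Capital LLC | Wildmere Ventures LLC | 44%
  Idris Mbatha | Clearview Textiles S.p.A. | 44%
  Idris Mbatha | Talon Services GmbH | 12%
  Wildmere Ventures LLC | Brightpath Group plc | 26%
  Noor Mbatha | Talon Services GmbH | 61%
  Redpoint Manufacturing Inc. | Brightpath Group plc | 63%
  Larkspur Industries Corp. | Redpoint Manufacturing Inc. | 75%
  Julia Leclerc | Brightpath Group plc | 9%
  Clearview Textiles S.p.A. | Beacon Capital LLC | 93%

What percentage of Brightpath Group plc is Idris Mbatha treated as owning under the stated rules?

32.369475%

By spousal attribution (R3), Idris Mbatha is treated as also owning Noor Mbatha's interest in Clearview Textiles S.p.A, giving 44% + 56% = 100%.
By spousal attribution (R3), Idris Mbatha is treated as also owning Noor Mbatha's interest in Talon Services GmbH, giving 12% + 61% = 73%.
Chain via Clearview Textiles S.p.A. → Beacon Capital LLC → Wildmere Ventures LLC (R2): 100% × 93% × 44% × 26% = 10.6392% of Brightpath Group plc.
Chain via Talon Services GmbH → Larkspur Industries Corp. → Redpoint Manufacturing Inc. (R2): 73% × 63% × 75% × 63% = 21.730275% of Brightpath Group plc.
Aggregating (R1): 10.6392% + 21.730275% = 32.369475%.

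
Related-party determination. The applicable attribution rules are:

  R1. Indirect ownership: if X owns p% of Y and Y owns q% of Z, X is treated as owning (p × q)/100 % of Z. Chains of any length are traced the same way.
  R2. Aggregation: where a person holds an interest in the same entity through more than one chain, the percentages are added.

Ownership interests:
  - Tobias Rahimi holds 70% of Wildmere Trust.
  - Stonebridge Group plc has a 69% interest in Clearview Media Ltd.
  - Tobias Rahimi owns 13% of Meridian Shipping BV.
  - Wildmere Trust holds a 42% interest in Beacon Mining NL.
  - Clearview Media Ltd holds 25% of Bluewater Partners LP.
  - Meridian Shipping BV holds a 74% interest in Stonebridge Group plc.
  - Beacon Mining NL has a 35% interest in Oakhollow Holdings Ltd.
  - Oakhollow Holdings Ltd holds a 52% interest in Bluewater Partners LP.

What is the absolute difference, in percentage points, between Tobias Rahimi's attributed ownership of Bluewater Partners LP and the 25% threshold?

17.98975

Chain via Meridian Shipping BV → Stonebridge Group plc → Clearview Media Ltd (R1): 13% × 74% × 69% × 25% = 1.65945% of Bluewater Partners LP.
Chain via Wildmere Trust → Beacon Mining NL → Oakhollow Holdings Ltd (R1): 70% × 42% × 35% × 52% = 5.3508% of Bluewater Partners LP.
Aggregating (R2): 1.65945% + 5.3508% = 7.01025%.
7.01025% falls short of the 25% threshold by 17.98975 percentage points.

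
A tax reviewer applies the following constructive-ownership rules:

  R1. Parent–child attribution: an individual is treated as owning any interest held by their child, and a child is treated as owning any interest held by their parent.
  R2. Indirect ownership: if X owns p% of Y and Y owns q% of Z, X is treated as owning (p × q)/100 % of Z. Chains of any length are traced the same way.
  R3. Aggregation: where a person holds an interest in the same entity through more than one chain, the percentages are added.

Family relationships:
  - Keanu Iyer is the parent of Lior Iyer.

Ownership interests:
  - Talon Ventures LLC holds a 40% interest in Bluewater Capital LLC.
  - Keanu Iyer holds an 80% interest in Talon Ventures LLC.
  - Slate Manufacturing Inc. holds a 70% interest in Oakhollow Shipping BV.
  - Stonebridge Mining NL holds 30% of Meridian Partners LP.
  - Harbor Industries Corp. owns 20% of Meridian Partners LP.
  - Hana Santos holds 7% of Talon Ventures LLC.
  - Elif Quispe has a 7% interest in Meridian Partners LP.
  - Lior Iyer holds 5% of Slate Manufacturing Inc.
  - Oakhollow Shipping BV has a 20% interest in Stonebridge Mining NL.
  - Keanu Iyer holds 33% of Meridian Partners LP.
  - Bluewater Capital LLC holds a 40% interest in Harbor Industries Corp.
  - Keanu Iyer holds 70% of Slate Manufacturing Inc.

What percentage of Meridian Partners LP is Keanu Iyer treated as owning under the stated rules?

By parent–child attribution (R1), Keanu Iyer is treated as also owning Lior Iyer's interest in Slate Manufacturing Inc, giving 70% + 5% = 75%.
Chain via Slate Manufacturing Inc. → Oakhollow Shipping BV → Stonebridge Mining NL (R2): 75% × 70% × 20% × 30% = 3.15% of Meridian Partners LP.
Chain via Talon Ventures LLC → Bluewater Capital LLC → Harbor Industries Corp. (R2): 80% × 40% × 40% × 20% = 2.56% of Meridian Partners LP.
Direct interest in Meridian Partners LP: 33%.
Aggregating (R3): 3.15% + 2.56% + 33% = 38.71%.

38.71%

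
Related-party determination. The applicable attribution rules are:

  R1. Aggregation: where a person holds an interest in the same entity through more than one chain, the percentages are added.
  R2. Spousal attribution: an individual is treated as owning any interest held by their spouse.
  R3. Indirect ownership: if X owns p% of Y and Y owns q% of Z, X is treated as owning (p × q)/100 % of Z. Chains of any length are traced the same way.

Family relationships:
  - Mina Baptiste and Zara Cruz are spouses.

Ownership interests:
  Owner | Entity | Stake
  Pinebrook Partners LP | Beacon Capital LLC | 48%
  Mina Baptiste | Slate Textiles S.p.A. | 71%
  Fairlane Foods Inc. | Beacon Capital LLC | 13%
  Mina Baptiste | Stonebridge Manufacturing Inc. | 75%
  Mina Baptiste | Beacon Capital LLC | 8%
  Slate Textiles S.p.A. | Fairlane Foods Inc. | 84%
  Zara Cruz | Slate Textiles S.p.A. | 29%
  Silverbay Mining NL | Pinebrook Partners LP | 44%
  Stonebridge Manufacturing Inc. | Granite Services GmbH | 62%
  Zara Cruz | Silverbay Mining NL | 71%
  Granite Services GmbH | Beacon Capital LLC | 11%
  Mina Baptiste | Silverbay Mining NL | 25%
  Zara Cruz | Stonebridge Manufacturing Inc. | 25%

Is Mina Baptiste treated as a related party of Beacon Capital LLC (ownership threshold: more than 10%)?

By spousal attribution (R2), Mina Baptiste is treated as also owning Zara Cruz's interest in Silverbay Mining NL, giving 25% + 71% = 96%.
By spousal attribution (R2), Mina Baptiste is treated as also owning Zara Cruz's interest in Slate Textiles S.p.A, giving 71% + 29% = 100%.
By spousal attribution (R2), Mina Baptiste is treated as also owning Zara Cruz's interest in Stonebridge Manufacturing Inc, giving 75% + 25% = 100%.
Chain via Silverbay Mining NL → Pinebrook Partners LP (R3): 96% × 44% × 48% = 20.2752% of Beacon Capital LLC.
Chain via Slate Textiles S.p.A. → Fairlane Foods Inc. (R3): 100% × 84% × 13% = 10.92% of Beacon Capital LLC.
Chain via Stonebridge Manufacturing Inc. → Granite Services GmbH (R3): 100% × 62% × 11% = 6.82% of Beacon Capital LLC.
Direct interest in Beacon Capital LLC: 8%.
Aggregating (R1): 20.2752% + 10.92% + 6.82% + 8% = 46.0152%.
46.0152% exceeds the 10% threshold, so Mina is a related party to Beacon Capital LLC.

Yes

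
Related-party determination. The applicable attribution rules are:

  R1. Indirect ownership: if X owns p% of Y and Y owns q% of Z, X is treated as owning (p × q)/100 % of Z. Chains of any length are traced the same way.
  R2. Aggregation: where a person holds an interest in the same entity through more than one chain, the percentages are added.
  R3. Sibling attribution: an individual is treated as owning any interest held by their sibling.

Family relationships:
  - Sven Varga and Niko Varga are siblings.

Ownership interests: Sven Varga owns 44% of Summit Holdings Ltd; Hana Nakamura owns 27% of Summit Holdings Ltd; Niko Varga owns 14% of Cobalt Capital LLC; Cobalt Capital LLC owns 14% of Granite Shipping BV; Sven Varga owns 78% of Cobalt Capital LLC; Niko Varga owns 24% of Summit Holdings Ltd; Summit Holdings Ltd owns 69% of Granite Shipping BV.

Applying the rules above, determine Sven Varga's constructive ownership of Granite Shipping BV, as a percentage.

By sibling attribution (R3), Sven Varga is treated as also owning Niko Varga's interest in Cobalt Capital LLC, giving 78% + 14% = 92%.
By sibling attribution (R3), Sven Varga is treated as also owning Niko Varga's interest in Summit Holdings Ltd, giving 44% + 24% = 68%.
Chain via Cobalt Capital LLC (R1): 92% × 14% = 12.88% of Granite Shipping BV.
Chain via Summit Holdings Ltd (R1): 68% × 69% = 46.92% of Granite Shipping BV.
Aggregating (R2): 12.88% + 46.92% = 59.8%.

59.8%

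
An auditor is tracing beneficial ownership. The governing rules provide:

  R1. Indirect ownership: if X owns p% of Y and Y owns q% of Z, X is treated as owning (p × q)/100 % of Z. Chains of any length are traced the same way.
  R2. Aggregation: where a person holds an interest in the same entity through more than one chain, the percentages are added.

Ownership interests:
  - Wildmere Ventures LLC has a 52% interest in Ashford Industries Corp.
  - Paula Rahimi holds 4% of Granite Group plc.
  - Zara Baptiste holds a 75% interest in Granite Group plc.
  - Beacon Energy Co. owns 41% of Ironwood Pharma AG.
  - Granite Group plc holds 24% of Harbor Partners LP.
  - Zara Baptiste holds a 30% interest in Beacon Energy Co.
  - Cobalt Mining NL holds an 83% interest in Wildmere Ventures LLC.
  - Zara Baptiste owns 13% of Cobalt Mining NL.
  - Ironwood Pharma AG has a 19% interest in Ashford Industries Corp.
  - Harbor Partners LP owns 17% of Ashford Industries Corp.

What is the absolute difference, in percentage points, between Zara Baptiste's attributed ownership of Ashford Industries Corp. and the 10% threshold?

1.0078

Chain via Beacon Energy Co. → Ironwood Pharma AG (R1): 30% × 41% × 19% = 2.337% of Ashford Industries Corp.
Chain via Granite Group plc → Harbor Partners LP (R1): 75% × 24% × 17% = 3.06% of Ashford Industries Corp.
Chain via Cobalt Mining NL → Wildmere Ventures LLC (R1): 13% × 83% × 52% = 5.6108% of Ashford Industries Corp.
Aggregating (R2): 2.337% + 3.06% + 5.6108% = 11.0078%.
11.0078% exceeds the 10% threshold by 1.0078 percentage points.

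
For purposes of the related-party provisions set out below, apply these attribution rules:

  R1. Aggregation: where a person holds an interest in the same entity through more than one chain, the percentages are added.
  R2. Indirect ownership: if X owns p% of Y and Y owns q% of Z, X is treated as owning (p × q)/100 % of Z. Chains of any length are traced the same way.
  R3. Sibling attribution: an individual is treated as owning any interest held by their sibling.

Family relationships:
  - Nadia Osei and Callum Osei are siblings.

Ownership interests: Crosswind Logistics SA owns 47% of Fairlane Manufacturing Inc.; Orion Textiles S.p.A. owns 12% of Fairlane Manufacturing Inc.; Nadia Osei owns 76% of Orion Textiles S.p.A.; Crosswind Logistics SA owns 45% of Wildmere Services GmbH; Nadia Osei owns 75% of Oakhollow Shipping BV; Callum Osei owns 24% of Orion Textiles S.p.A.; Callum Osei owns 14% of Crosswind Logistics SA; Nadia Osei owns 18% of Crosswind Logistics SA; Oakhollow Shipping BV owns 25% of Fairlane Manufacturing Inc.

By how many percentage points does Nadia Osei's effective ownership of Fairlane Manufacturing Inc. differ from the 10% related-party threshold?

By sibling attribution (R3), Nadia Osei is treated as also owning Callum Osei's interest in Crosswind Logistics SA, giving 18% + 14% = 32%.
By sibling attribution (R3), Nadia Osei is treated as also owning Callum Osei's interest in Orion Textiles S.p.A, giving 76% + 24% = 100%.
Chain via Crosswind Logistics SA (R2): 32% × 47% = 15.04% of Fairlane Manufacturing Inc.
Chain via Orion Textiles S.p.A. (R2): 100% × 12% = 12% of Fairlane Manufacturing Inc.
Chain via Oakhollow Shipping BV (R2): 75% × 25% = 18.75% of Fairlane Manufacturing Inc.
Aggregating (R1): 15.04% + 12% + 18.75% = 45.79%.
45.79% exceeds the 10% threshold by 35.79 percentage points.

35.79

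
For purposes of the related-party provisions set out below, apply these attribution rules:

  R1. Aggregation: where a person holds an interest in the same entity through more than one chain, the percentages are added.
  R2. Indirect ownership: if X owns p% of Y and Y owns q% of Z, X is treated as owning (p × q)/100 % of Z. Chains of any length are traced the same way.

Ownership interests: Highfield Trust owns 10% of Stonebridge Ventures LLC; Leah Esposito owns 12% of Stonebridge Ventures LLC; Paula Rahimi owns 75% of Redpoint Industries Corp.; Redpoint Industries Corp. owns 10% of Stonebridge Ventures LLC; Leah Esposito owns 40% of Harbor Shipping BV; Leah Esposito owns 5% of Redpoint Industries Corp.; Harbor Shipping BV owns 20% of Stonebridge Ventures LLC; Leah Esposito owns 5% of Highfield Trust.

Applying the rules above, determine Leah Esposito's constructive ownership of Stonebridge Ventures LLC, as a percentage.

21%

Chain via Highfield Trust (R2): 5% × 10% = 0.5% of Stonebridge Ventures LLC.
Chain via Harbor Shipping BV (R2): 40% × 20% = 8% of Stonebridge Ventures LLC.
Chain via Redpoint Industries Corp. (R2): 5% × 10% = 0.5% of Stonebridge Ventures LLC.
Direct interest in Stonebridge Ventures LLC: 12%.
Aggregating (R1): 0.5% + 8% + 0.5% + 12% = 21%.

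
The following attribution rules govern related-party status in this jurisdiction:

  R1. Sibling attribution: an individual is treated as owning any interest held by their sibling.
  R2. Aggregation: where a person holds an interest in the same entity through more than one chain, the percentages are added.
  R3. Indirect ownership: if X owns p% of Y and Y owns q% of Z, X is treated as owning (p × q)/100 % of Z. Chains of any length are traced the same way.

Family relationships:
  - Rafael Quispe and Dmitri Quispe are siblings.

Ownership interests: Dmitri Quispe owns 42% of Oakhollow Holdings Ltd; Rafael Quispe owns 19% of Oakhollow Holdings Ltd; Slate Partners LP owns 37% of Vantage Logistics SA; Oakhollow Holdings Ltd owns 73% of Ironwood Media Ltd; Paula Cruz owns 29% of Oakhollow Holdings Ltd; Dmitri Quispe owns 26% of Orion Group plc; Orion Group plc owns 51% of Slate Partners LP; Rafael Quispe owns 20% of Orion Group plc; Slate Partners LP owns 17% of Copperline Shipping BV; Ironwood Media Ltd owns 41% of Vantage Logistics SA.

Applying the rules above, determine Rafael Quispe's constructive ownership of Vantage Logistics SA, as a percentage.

26.9375%

By sibling attribution (R1), Rafael Quispe is treated as also owning Dmitri Quispe's interest in Orion Group plc, giving 20% + 26% = 46%.
By sibling attribution (R1), Rafael Quispe is treated as also owning Dmitri Quispe's interest in Oakhollow Holdings Ltd, giving 19% + 42% = 61%.
Chain via Orion Group plc → Slate Partners LP (R3): 46% × 51% × 37% = 8.6802% of Vantage Logistics SA.
Chain via Oakhollow Holdings Ltd → Ironwood Media Ltd (R3): 61% × 73% × 41% = 18.2573% of Vantage Logistics SA.
Aggregating (R2): 8.6802% + 18.2573% = 26.9375%.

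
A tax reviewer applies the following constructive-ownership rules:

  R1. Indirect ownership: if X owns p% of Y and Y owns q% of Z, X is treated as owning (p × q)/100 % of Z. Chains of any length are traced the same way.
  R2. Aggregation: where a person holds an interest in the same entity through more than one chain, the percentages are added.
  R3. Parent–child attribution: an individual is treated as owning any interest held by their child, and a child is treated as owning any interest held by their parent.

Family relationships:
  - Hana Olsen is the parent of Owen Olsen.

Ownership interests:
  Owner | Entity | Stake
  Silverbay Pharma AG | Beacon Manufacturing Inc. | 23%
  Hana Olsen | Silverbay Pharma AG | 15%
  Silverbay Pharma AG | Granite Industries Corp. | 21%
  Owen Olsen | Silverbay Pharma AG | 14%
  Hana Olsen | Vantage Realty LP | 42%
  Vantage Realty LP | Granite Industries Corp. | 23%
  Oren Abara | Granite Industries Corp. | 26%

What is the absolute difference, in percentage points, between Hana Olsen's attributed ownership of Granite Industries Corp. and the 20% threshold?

4.25

By parent–child attribution (R3), Hana Olsen is treated as also owning Owen Olsen's interest in Silverbay Pharma AG, giving 15% + 14% = 29%.
Chain via Vantage Realty LP (R1): 42% × 23% = 9.66% of Granite Industries Corp.
Chain via Silverbay Pharma AG (R1): 29% × 21% = 6.09% of Granite Industries Corp.
Aggregating (R2): 9.66% + 6.09% = 15.75%.
15.75% falls short of the 20% threshold by 4.25 percentage points.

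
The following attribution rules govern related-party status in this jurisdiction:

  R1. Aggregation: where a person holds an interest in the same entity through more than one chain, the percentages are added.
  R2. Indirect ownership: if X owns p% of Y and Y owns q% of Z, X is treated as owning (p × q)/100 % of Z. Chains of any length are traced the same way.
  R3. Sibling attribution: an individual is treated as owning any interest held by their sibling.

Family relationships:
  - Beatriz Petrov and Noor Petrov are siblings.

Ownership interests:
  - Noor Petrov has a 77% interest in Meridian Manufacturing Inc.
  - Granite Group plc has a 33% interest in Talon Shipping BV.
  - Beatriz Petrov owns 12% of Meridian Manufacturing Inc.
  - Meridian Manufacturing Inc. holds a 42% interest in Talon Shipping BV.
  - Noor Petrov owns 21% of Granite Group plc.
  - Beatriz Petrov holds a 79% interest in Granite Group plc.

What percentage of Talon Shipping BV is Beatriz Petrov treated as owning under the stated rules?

70.38%

By sibling attribution (R3), Beatriz Petrov is treated as also owning Noor Petrov's interest in Granite Group plc, giving 79% + 21% = 100%.
By sibling attribution (R3), Beatriz Petrov is treated as also owning Noor Petrov's interest in Meridian Manufacturing Inc, giving 12% + 77% = 89%.
Chain via Granite Group plc (R2): 100% × 33% = 33% of Talon Shipping BV.
Chain via Meridian Manufacturing Inc. (R2): 89% × 42% = 37.38% of Talon Shipping BV.
Aggregating (R1): 33% + 37.38% = 70.38%.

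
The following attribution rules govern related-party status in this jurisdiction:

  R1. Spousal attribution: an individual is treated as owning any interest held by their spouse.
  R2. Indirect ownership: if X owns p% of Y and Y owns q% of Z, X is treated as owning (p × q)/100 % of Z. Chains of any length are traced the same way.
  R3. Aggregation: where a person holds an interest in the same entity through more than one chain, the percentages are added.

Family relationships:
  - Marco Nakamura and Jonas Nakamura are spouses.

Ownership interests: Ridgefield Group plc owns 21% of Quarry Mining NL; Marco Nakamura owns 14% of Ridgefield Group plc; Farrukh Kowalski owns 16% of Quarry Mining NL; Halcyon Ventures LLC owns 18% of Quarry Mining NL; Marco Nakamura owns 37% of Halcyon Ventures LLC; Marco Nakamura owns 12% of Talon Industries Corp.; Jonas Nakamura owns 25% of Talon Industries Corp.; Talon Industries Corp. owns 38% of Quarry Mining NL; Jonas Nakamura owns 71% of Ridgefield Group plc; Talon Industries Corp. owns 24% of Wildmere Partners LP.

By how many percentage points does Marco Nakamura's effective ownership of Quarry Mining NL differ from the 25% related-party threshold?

13.57

By spousal attribution (R1), Marco Nakamura is treated as also owning Jonas Nakamura's interest in Talon Industries Corp, giving 12% + 25% = 37%.
By spousal attribution (R1), Marco Nakamura is treated as also owning Jonas Nakamura's interest in Ridgefield Group plc, giving 14% + 71% = 85%.
Chain via Halcyon Ventures LLC (R2): 37% × 18% = 6.66% of Quarry Mining NL.
Chain via Talon Industries Corp. (R2): 37% × 38% = 14.06% of Quarry Mining NL.
Chain via Ridgefield Group plc (R2): 85% × 21% = 17.85% of Quarry Mining NL.
Aggregating (R3): 6.66% + 14.06% + 17.85% = 38.57%.
38.57% exceeds the 25% threshold by 13.57 percentage points.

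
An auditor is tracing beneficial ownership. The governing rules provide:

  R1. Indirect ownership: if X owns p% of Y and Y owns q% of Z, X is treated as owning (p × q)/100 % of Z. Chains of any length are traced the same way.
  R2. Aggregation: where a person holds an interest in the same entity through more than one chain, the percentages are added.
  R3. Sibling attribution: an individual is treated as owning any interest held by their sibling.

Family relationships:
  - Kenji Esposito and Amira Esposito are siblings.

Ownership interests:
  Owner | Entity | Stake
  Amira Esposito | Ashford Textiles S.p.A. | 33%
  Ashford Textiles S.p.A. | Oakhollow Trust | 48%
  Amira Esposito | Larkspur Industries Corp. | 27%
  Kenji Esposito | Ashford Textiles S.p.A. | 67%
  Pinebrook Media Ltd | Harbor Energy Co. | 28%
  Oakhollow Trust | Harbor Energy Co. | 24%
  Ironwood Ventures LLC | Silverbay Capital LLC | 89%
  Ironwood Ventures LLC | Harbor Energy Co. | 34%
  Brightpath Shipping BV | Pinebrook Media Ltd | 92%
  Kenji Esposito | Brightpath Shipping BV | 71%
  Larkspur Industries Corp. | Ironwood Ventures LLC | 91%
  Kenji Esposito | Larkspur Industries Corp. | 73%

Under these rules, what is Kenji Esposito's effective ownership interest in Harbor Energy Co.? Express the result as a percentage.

By sibling attribution (R3), Kenji Esposito is treated as also owning Amira Esposito's interest in Ashford Textiles S.p.A, giving 67% + 33% = 100%.
By sibling attribution (R3), Kenji Esposito is treated as also owning Amira Esposito's interest in Larkspur Industries Corp, giving 73% + 27% = 100%.
Chain via Ashford Textiles S.p.A. → Oakhollow Trust (R1): 100% × 48% × 24% = 11.52% of Harbor Energy Co.
Chain via Larkspur Industries Corp. → Ironwood Ventures LLC (R1): 100% × 91% × 34% = 30.94% of Harbor Energy Co.
Chain via Brightpath Shipping BV → Pinebrook Media Ltd (R1): 71% × 92% × 28% = 18.2896% of Harbor Energy Co.
Aggregating (R2): 11.52% + 30.94% + 18.2896% = 60.7496%.

60.7496%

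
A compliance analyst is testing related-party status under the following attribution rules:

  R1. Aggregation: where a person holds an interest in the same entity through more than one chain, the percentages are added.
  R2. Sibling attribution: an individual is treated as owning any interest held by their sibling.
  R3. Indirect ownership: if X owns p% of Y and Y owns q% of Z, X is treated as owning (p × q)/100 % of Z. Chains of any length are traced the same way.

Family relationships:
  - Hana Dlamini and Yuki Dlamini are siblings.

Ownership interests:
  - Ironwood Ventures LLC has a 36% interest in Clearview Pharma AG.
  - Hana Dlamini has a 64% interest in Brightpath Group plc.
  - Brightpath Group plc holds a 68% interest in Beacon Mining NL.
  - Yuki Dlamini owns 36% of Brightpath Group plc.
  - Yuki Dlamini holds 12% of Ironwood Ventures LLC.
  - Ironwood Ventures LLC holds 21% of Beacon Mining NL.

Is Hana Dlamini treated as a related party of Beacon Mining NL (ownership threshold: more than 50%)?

Yes

By sibling attribution (R2), Hana Dlamini is treated as also owning Yuki Dlamini's interest in Brightpath Group plc, giving 64% + 36% = 100%.
By sibling attribution (R2), Hana Dlamini is treated as owning Yuki Dlamini's 12% interest in Ironwood Ventures LLC.
Chain via Brightpath Group plc (R3): 100% × 68% = 68% of Beacon Mining NL.
Chain via Ironwood Ventures LLC (R3): 12% × 21% = 2.52% of Beacon Mining NL.
Aggregating (R1): 68% + 2.52% = 70.52%.
70.52% exceeds the 50% threshold, so Hana is a related party to Beacon Mining NL.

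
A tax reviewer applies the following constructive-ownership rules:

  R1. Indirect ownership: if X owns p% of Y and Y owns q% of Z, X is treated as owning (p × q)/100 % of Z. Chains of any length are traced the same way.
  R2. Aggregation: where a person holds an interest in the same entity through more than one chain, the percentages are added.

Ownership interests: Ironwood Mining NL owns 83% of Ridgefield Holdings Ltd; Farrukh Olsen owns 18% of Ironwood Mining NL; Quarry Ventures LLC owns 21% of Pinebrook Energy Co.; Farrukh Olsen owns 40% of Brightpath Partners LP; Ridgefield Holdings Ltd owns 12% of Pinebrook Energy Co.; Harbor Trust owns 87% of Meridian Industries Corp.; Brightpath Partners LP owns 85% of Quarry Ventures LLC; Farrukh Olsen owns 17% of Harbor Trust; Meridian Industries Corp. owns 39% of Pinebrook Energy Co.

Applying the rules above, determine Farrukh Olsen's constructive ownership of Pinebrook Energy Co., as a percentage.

14.7009%

Chain via Ironwood Mining NL → Ridgefield Holdings Ltd (R1): 18% × 83% × 12% = 1.7928% of Pinebrook Energy Co.
Chain via Harbor Trust → Meridian Industries Corp. (R1): 17% × 87% × 39% = 5.7681% of Pinebrook Energy Co.
Chain via Brightpath Partners LP → Quarry Ventures LLC (R1): 40% × 85% × 21% = 7.14% of Pinebrook Energy Co.
Aggregating (R2): 1.7928% + 5.7681% + 7.14% = 14.7009%.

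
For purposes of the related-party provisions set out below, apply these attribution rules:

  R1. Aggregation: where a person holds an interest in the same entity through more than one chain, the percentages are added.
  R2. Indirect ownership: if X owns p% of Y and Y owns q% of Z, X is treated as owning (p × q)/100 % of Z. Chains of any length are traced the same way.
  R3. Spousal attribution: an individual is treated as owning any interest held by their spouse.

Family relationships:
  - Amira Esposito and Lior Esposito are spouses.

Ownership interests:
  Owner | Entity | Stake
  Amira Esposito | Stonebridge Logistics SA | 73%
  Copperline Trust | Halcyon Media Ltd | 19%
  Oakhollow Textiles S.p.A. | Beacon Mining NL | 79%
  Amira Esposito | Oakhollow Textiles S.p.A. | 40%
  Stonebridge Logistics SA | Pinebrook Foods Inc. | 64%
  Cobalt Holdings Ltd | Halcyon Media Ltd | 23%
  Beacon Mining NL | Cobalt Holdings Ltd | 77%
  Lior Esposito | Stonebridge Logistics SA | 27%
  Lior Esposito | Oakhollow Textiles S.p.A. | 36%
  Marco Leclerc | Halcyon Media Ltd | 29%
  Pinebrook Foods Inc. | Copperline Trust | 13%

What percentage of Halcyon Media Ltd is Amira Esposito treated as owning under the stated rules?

By spousal attribution (R3), Amira Esposito is treated as also owning Lior Esposito's interest in Oakhollow Textiles S.p.A, giving 40% + 36% = 76%.
By spousal attribution (R3), Amira Esposito is treated as also owning Lior Esposito's interest in Stonebridge Logistics SA, giving 73% + 27% = 100%.
Chain via Oakhollow Textiles S.p.A. → Beacon Mining NL → Cobalt Holdings Ltd (R2): 76% × 79% × 77% × 23% = 10.633084% of Halcyon Media Ltd.
Chain via Stonebridge Logistics SA → Pinebrook Foods Inc. → Copperline Trust (R2): 100% × 64% × 13% × 19% = 1.5808% of Halcyon Media Ltd.
Aggregating (R1): 10.633084% + 1.5808% = 12.213884%.

12.213884%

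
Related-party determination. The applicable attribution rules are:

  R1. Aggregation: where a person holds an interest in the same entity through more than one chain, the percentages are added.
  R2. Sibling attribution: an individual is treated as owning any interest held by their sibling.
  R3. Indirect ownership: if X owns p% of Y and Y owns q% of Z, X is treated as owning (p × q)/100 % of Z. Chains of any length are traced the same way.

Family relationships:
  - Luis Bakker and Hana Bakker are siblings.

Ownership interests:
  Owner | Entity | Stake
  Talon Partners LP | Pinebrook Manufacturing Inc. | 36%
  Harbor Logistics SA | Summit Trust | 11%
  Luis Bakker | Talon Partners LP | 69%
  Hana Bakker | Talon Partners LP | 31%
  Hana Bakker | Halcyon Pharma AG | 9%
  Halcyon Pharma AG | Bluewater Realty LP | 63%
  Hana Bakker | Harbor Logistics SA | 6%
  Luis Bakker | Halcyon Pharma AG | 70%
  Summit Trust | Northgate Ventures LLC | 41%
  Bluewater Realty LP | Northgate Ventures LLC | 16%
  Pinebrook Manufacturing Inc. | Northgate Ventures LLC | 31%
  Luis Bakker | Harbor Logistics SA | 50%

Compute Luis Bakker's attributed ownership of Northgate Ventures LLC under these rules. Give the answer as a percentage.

21.6488%

By sibling attribution (R2), Luis Bakker is treated as also owning Hana Bakker's interest in Halcyon Pharma AG, giving 70% + 9% = 79%.
By sibling attribution (R2), Luis Bakker is treated as also owning Hana Bakker's interest in Harbor Logistics SA, giving 50% + 6% = 56%.
By sibling attribution (R2), Luis Bakker is treated as also owning Hana Bakker's interest in Talon Partners LP, giving 69% + 31% = 100%.
Chain via Halcyon Pharma AG → Bluewater Realty LP (R3): 79% × 63% × 16% = 7.9632% of Northgate Ventures LLC.
Chain via Harbor Logistics SA → Summit Trust (R3): 56% × 11% × 41% = 2.5256% of Northgate Ventures LLC.
Chain via Talon Partners LP → Pinebrook Manufacturing Inc. (R3): 100% × 36% × 31% = 11.16% of Northgate Ventures LLC.
Aggregating (R1): 7.9632% + 2.5256% + 11.16% = 21.6488%.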